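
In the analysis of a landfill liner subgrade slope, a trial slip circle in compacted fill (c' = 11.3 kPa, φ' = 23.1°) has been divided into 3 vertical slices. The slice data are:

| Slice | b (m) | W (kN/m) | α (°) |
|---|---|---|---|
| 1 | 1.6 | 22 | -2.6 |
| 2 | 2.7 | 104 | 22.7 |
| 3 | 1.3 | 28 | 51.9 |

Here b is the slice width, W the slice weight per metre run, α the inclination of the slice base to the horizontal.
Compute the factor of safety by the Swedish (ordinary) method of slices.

FS = 2.17

Ordinary method of slices: FS = Σ[c'·Δl_i + (W_i cosα_i)·tanφ'] / Σ W_i sinα_i, with Δl_i = b_i / cosα_i.
Slice 1: Δl = 1.6/cos(-2.6°) = 1.602 m; N'_1 = 22·cos(-2.6°) = 22.0; c'Δl = 18.10; W sinα = -1.0
Slice 2: Δl = 2.7/cos22.7° = 2.927 m; N'_2 = 104·cos22.7° = 95.9; c'Δl = 33.07; W sinα = 40.1
Slice 3: Δl = 1.3/cos51.9° = 2.107 m; N'_3 = 28·cos51.9° = 17.3; c'Δl = 23.81; W sinα = 22.0
Σc'Δl = 75.0 kN/m; ΣN' = 135.2 kN/m; ΣW sinα = 61.2 kN/m
Resisting = 75.0 + 135.2·tan23.1° = 75.0 + 57.7 = 132.6 kN/m
FS = 132.6 / 61.2 = 2.168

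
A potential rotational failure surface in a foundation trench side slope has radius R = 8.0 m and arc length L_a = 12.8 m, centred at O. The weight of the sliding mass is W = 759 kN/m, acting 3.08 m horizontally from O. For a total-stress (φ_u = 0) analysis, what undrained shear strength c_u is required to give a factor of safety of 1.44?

c_u = 32.9 kPa

FS = c_u·L_a·R / (W·d), so c_u = FS·W·d / (L_a·R).
c_u = 1.44·759·3.08 / (12.80·8.0) = 3366.3 / 102.40 = 32.87 kPa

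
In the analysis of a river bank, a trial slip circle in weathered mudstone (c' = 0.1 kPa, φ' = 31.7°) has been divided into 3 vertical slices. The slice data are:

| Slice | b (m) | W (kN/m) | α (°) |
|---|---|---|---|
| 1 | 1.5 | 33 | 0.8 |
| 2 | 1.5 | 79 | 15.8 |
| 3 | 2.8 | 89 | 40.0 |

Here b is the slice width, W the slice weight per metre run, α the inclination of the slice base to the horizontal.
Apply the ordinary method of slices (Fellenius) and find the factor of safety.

FS = 1.39

Ordinary method of slices: FS = Σ[c'·Δl_i + (W_i cosα_i)·tanφ'] / Σ W_i sinα_i, with Δl_i = b_i / cosα_i.
Slice 1: Δl = 1.5/cos0.8° = 1.500 m; N'_1 = 33·cos0.8° = 33.0; c'Δl = 0.15; W sinα = 0.5
Slice 2: Δl = 1.5/cos15.8° = 1.559 m; N'_2 = 79·cos15.8° = 76.0; c'Δl = 0.16; W sinα = 21.5
Slice 3: Δl = 2.8/cos40.0° = 3.655 m; N'_3 = 89·cos40.0° = 68.2; c'Δl = 0.37; W sinα = 57.2
Σc'Δl = 0.7 kN/m; ΣN' = 177.2 kN/m; ΣW sinα = 79.2 kN/m
Resisting = 0.7 + 177.2·tan31.7° = 0.7 + 109.4 = 110.1 kN/m
FS = 110.1 / 79.2 = 1.391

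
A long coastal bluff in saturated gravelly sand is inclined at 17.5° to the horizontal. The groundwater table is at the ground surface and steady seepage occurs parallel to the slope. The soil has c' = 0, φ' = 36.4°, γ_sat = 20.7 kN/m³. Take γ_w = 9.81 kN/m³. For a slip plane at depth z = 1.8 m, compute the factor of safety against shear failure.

FS = 1.23

With seepage parallel to the slope and the water table at the surface, the effective normal stress on the slip plane uses the buoyant unit weight γ' = γ_sat − γ_w while the driving shear stress uses γ_sat:
FS = [c' + γ' z cos²β tanφ'] / [γ_sat z sinβ cosβ]
(For c' = 0 this reduces to FS = (γ'/γ_sat)·tanφ'/tanβ.)
γ' = 20.7 − 9.81 = 10.89 kN/m³
Numerator = 0.0 + 10.89·1.8·cos²17.5°·tan36.4° = 0.0 + 10.89·1.8·0.9096·0.7373 = 13.145 kPa
Denominator = 20.7·1.8·sin17.5°·cos17.5° = 20.7·1.8·0.3007·0.9537 = 10.686 kPa
FS = 13.145 / 10.686 = 1.230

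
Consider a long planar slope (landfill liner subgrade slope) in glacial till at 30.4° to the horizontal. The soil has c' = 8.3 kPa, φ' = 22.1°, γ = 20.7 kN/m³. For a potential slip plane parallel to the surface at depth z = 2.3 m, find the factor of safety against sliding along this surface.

FS = 1.09

For an infinite slope with a slip plane parallel to the surface (no pore pressure): FS = [c' + γz cos²β tanφ'] / [γz sinβ cosβ].
γz = 20.7·2.3 = 47.61 kN/m²
Numerator = 8.3 + 47.61·cos²30.4°·tan22.1° = 8.3 + 47.61·0.7439·0.4061 = 22.682 kPa
Denominator = 47.61·sin30.4°·cos30.4° = 47.61·0.5060·0.8625 = 20.780 kPa
FS = 22.682 / 20.780 = 1.092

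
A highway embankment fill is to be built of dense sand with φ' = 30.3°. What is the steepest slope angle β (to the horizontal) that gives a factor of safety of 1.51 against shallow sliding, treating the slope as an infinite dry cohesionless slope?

β = 21.2°

For an infinite dry cohesionless slope FS = tanφ'/tanβ, so tanβ = tanφ' / FS.
tanβ = tan30.3° / 1.51 = 0.5844 / 1.51 = 0.3870
β = arctan(0.3870) = 21.16°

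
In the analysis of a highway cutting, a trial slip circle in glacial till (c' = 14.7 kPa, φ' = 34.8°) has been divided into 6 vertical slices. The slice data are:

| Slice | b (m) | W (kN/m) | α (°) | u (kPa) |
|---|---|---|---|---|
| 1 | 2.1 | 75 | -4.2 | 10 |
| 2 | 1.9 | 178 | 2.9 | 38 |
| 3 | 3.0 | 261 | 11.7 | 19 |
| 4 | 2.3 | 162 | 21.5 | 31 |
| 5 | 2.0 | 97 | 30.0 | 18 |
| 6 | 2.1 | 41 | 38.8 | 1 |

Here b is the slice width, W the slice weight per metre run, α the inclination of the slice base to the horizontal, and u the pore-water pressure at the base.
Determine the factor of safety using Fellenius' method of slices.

Ordinary method of slices: FS = Σ[c'·Δl_i + (W_i cosα_i − u_i·Δl_i)·tanφ'] / Σ W_i sinα_i, with Δl_i = b_i / cosα_i.
Slice 1: Δl = 2.1/cos(-4.2°) = 2.106 m; N'_1 = 75·cos(-4.2°) − 10·2.106 = 53.7; c'Δl = 30.95; W sinα = -5.5
Slice 2: Δl = 1.9/cos2.9° = 1.902 m; N'_2 = 178·cos2.9° − 38·1.902 = 105.5; c'Δl = 27.97; W sinα = 9.0
Slice 3: Δl = 3.0/cos11.7° = 3.064 m; N'_3 = 261·cos11.7° − 19·3.064 = 197.4; c'Δl = 45.04; W sinα = 52.9
Slice 4: Δl = 2.3/cos21.5° = 2.472 m; N'_4 = 162·cos21.5° − 31·2.472 = 74.1; c'Δl = 36.34; W sinα = 59.4
Slice 5: Δl = 2.0/cos30.0° = 2.309 m; N'_5 = 97·cos30.0° − 18·2.309 = 42.4; c'Δl = 33.95; W sinα = 48.5
Slice 6: Δl = 2.1/cos38.8° = 2.695 m; N'_6 = 41·cos38.8° − 1·2.695 = 29.3; c'Δl = 39.61; W sinα = 25.7
Σc'Δl = 213.9 kN/m; ΣN' = 502.4 kN/m; ΣW sinα = 190.0 kN/m
Resisting = 213.9 + 502.4·tan34.8° = 213.9 + 349.2 = 563.0 kN/m
FS = 563.0 / 190.0 = 2.963

FS = 2.96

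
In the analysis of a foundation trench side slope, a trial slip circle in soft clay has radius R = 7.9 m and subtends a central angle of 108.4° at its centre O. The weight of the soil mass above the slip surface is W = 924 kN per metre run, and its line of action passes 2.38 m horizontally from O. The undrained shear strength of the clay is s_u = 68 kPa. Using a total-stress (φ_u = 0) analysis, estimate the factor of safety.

FS = 3.65

Taking moments about the centre O, the resisting moment is provided by the undrained shear strength acting along the arc:
Arc length L_a = R·θ = 7.9·(108.4°·π/180) = 7.9·1.8919 = 14.95 m
M_R = s_u·L_a·R = 68·14.95·7.9 = 8029.2 kN·m/m
M_D = W·d = 924·2.38 = 2199.1 kN·m/m
FS = M_R / M_D = 8029.2 / 2199.1 = 3.651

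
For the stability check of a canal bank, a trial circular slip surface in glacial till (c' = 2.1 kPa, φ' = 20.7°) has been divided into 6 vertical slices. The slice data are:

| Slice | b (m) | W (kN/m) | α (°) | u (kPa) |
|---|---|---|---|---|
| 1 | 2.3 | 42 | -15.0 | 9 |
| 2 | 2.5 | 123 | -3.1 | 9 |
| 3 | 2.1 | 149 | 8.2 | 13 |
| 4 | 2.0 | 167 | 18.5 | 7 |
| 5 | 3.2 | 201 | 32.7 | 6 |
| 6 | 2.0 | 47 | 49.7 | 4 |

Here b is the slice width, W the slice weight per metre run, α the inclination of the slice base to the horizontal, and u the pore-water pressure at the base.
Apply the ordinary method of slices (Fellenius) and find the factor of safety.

FS = 1.20

Ordinary method of slices: FS = Σ[c'·Δl_i + (W_i cosα_i − u_i·Δl_i)·tanφ'] / Σ W_i sinα_i, with Δl_i = b_i / cosα_i.
Slice 1: Δl = 2.3/cos(-15.0°) = 2.381 m; N'_1 = 42·cos(-15.0°) − 9·2.381 = 19.1; c'Δl = 5.00; W sinα = -10.9
Slice 2: Δl = 2.5/cos(-3.1°) = 2.504 m; N'_2 = 123·cos(-3.1°) − 9·2.504 = 100.3; c'Δl = 5.26; W sinα = -6.7
Slice 3: Δl = 2.1/cos8.2° = 2.122 m; N'_3 = 149·cos8.2° − 13·2.122 = 119.9; c'Δl = 4.46; W sinα = 21.3
Slice 4: Δl = 2.0/cos18.5° = 2.109 m; N'_4 = 167·cos18.5° − 7·2.109 = 143.6; c'Δl = 4.43; W sinα = 53.0
Slice 5: Δl = 3.2/cos32.7° = 3.803 m; N'_5 = 201·cos32.7° − 6·3.803 = 146.3; c'Δl = 7.99; W sinα = 108.6
Slice 6: Δl = 2.0/cos49.7° = 3.092 m; N'_6 = 47·cos49.7° − 4·3.092 = 18.0; c'Δl = 6.49; W sinα = 35.8
Σc'Δl = 33.6 kN/m; ΣN' = 547.3 kN/m; ΣW sinα = 201.2 kN/m
Resisting = 33.6 + 547.3·tan20.7° = 33.6 + 206.8 = 240.4 kN/m
FS = 240.4 / 201.2 = 1.195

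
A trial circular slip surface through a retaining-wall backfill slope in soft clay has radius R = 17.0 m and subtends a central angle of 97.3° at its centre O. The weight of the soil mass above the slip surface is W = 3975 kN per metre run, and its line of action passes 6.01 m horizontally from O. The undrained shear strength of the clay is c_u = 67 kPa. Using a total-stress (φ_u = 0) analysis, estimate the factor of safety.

Taking moments about the centre O, the resisting moment is provided by the undrained shear strength acting along the arc:
Arc length L_a = R·θ = 17.0·(97.3°·π/180) = 17.0·1.6982 = 28.87 m
M_R = c_u·L_a·R = 67·28.87·17.0 = 32882.4 kN·m/m
M_D = W·d = 3975·6.01 = 23889.8 kN·m/m
FS = M_R / M_D = 32882.4 / 23889.8 = 1.376

FS = 1.38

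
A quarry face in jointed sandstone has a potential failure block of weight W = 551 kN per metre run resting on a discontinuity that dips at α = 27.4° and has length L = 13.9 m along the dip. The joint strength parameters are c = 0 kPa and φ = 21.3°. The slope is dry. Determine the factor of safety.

FS = 0.75

Resolving the block weight along and normal to the plane and applying the Mohr–Coulomb strength on the joint:
N' = W cosα = 551·cos27.4° = 489.2 kN/m
Driving force T = W sinα = 551·sin27.4° = 253.6 kN/m
Resisting force R = c·L + N'·tanφ = 0·13.9 + 489.2·tan21.3° = 0.0 + 190.7 = 190.7 kN/m
FS = R / T = 190.7 / 253.6 = 0.752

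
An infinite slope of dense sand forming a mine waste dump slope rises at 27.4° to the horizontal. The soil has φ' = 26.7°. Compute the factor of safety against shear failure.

For a dry cohesionless infinite slope the factor of safety is FS = tanφ' / tanβ.
FS = tan26.7° / tan27.4° = 0.5029 / 0.5184 = 0.970

FS = 0.97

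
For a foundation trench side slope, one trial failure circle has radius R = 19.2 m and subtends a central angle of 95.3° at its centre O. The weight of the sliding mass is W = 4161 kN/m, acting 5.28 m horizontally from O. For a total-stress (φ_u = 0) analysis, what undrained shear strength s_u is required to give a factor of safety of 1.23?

s_u = 44.1 kPa

FS = s_u·L_a·R / (W·d), so s_u = FS·W·d / (L_a·R).
Arc length L_a = R·θ = 19.2·(95.3°·π/180) = 19.2·1.6633 = 31.94 m
s_u = 1.23·4161·5.28 / (31.94·19.2) = 27023.2 / 613.16 = 44.07 kPa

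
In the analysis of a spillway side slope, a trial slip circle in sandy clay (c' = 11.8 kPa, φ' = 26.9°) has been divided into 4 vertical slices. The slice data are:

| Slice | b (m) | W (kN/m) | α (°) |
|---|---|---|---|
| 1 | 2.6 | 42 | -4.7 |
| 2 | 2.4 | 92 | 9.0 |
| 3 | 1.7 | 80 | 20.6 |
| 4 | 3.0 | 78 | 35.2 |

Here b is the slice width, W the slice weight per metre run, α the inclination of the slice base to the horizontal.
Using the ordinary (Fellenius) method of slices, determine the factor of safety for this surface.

Ordinary method of slices: FS = Σ[c'·Δl_i + (W_i cosα_i)·tanφ'] / Σ W_i sinα_i, with Δl_i = b_i / cosα_i.
Slice 1: Δl = 2.6/cos(-4.7°) = 2.609 m; N'_1 = 42·cos(-4.7°) = 41.9; c'Δl = 30.78; W sinα = -3.4
Slice 2: Δl = 2.4/cos9.0° = 2.430 m; N'_2 = 92·cos9.0° = 90.9; c'Δl = 28.67; W sinα = 14.4
Slice 3: Δl = 1.7/cos20.6° = 1.816 m; N'_3 = 80·cos20.6° = 74.9; c'Δl = 21.43; W sinα = 28.1
Slice 4: Δl = 3.0/cos35.2° = 3.671 m; N'_4 = 78·cos35.2° = 63.7; c'Δl = 43.32; W sinα = 45.0
Σc'Δl = 124.2 kN/m; ΣN' = 271.3 kN/m; ΣW sinα = 84.1 kN/m
Resisting = 124.2 + 271.3·tan26.9° = 124.2 + 137.7 = 261.9 kN/m
FS = 261.9 / 84.1 = 3.115

FS = 3.12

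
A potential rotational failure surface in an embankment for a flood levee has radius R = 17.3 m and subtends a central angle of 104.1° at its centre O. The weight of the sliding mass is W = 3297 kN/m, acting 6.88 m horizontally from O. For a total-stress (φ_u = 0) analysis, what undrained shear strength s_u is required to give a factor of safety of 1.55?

FS = s_u·L_a·R / (W·d), so s_u = FS·W·d / (L_a·R).
Arc length L_a = R·θ = 17.3·(104.1°·π/180) = 17.3·1.8169 = 31.43 m
s_u = 1.55·3297·6.88 / (31.43·17.3) = 35159.2 / 543.78 = 64.66 kPa

s_u = 64.7 kPa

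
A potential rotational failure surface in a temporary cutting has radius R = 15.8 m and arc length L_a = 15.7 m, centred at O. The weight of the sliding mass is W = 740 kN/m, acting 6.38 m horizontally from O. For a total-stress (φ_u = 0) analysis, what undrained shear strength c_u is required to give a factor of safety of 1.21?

FS = c_u·L_a·R / (W·d), so c_u = FS·W·d / (L_a·R).
c_u = 1.21·740·6.38 / (15.70·15.8) = 5712.7 / 248.06 = 23.03 kPa

c_u = 23.0 kPa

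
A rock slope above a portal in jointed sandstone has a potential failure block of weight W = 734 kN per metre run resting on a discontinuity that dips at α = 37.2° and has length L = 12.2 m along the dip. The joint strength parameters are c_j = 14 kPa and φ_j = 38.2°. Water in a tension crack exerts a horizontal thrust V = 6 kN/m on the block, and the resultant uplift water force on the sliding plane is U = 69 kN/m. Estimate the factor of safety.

FS = 1.28

Resolving the block weight along and normal to the plane and applying the Mohr–Coulomb strength on the joint:
N' = W cosα − U − V sinα = 734·cos37.2° − 69 − 6·sin37.2° = 512.0 kN/m
Driving force T = W sinα + V cosα = 734·sin37.2° + 6·cos37.2° = 448.6 kN/m
Resisting force R = c_j·L + N'·tanφ_j = 14·12.2 + 512.0·tan38.2° = 170.8 + 402.9 = 573.7 kN/m
FS = R / T = 573.7 / 448.6 = 1.279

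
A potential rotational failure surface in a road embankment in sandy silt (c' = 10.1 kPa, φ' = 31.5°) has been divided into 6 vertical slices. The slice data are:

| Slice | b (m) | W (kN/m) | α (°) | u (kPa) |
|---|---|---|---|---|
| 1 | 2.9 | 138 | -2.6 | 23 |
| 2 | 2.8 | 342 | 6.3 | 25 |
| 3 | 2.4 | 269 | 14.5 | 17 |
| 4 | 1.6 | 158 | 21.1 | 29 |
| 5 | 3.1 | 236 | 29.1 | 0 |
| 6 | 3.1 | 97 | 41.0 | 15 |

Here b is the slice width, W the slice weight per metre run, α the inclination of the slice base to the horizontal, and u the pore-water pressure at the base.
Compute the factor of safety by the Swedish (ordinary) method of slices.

Ordinary method of slices: FS = Σ[c'·Δl_i + (W_i cosα_i − u_i·Δl_i)·tanφ'] / Σ W_i sinα_i, with Δl_i = b_i / cosα_i.
Slice 1: Δl = 2.9/cos(-2.6°) = 2.903 m; N'_1 = 138·cos(-2.6°) − 23·2.903 = 71.1; c'Δl = 29.32; W sinα = -6.3
Slice 2: Δl = 2.8/cos6.3° = 2.817 m; N'_2 = 342·cos6.3° − 25·2.817 = 269.5; c'Δl = 28.45; W sinα = 37.5
Slice 3: Δl = 2.4/cos14.5° = 2.479 m; N'_3 = 269·cos14.5° − 17·2.479 = 218.3; c'Δl = 25.04; W sinα = 67.4
Slice 4: Δl = 1.6/cos21.1° = 1.715 m; N'_4 = 158·cos21.1° − 29·1.715 = 97.7; c'Δl = 17.32; W sinα = 56.9
Slice 5: Δl = 3.1/cos29.1° = 3.548 m; N'_5 = 236·cos29.1° − 0·3.548 = 206.2; c'Δl = 35.83; W sinα = 114.8
Slice 6: Δl = 3.1/cos41.0° = 4.108 m; N'_6 = 97·cos41.0° − 15·4.108 = 11.6; c'Δl = 41.49; W sinα = 63.6
Σc'Δl = 177.5 kN/m; ΣN' = 874.4 kN/m; ΣW sinα = 333.9 kN/m
Resisting = 177.5 + 874.4·tan31.5° = 177.5 + 535.8 = 713.3 kN/m
FS = 713.3 / 333.9 = 2.136

FS = 2.14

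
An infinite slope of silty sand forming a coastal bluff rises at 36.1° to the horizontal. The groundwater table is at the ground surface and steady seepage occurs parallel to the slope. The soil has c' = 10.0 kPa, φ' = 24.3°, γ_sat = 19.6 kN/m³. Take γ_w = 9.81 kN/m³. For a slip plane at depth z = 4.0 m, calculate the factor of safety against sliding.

FS = 0.58

With seepage parallel to the slope and the water table at the surface, the effective normal stress on the slip plane uses the buoyant unit weight γ' = γ_sat − γ_w while the driving shear stress uses γ_sat:
FS = [c' + γ' z cos²β tanφ'] / [γ_sat z sinβ cosβ]
γ' = 19.6 − 9.81 = 9.79 kN/m³
Numerator = 10.0 + 9.79·4.0·cos²36.1°·tan24.3° = 10.0 + 9.79·4.0·0.6528·0.4515 = 21.543 kPa
Denominator = 19.6·4.0·sin36.1°·cos36.1° = 19.6·4.0·0.5892·0.8080 = 37.323 kPa
FS = 21.543 / 37.323 = 0.577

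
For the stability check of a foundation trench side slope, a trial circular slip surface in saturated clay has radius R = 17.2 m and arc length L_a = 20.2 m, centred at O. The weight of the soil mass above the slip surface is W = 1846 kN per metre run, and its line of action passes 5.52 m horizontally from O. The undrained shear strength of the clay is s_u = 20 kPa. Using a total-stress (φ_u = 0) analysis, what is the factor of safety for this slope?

Taking moments about the centre O, the resisting moment is provided by the undrained shear strength acting along the arc:
M_R = s_u·L_a·R = 20·20.20·17.2 = 6948.8 kN·m/m
M_D = W·d = 1846·5.52 = 10189.9 kN·m/m
FS = M_R / M_D = 6948.8 / 10189.9 = 0.682

FS = 0.68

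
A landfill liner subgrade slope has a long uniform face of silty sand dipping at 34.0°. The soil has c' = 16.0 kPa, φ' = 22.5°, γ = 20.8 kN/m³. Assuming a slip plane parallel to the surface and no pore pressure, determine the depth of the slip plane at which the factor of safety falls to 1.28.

z = 2.49 m

Setting FS = 1.28 in FS = [c' + γz cos²β tanφ'] / [γz sinβ cosβ] and solving for z:
z = c' / [γ cosβ (FS·sinβ − cosβ·tanφ')]
  = 16.0 / [20.8·cos34.0°·(1.28·sin34.0° − cos34.0°·tan22.5°)]
  = 16.0 / [20.8·0.8290·(1.28·0.5592 − 0.8290·0.4142)]
  = 16.0 / 6.4211 = 2.492 m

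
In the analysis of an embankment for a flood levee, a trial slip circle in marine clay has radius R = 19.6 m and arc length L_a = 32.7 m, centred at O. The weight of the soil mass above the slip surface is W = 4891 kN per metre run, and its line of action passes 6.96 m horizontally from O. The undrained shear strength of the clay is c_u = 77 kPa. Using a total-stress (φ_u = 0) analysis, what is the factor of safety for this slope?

Taking moments about the centre O, the resisting moment is provided by the undrained shear strength acting along the arc:
M_R = c_u·L_a·R = 77·32.70·19.6 = 49350.8 kN·m/m
M_D = W·d = 4891·6.96 = 34041.4 kN·m/m
FS = M_R / M_D = 49350.8 / 34041.4 = 1.450

FS = 1.45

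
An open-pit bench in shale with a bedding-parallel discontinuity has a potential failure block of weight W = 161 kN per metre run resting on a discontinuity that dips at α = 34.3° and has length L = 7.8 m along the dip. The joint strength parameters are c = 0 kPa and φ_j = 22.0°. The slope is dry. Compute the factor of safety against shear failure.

Resolving the block weight along and normal to the plane and applying the Mohr–Coulomb strength on the joint:
N' = W cosα = 161·cos34.3° = 133.0 kN/m
Driving force T = W sinα = 161·sin34.3° = 90.7 kN/m
Resisting force R = c·L + N'·tanφ_j = 0·7.8 + 133.0·tan22.0° = 0.0 + 53.7 = 53.7 kN/m
FS = R / T = 53.7 / 90.7 = 0.592

FS = 0.59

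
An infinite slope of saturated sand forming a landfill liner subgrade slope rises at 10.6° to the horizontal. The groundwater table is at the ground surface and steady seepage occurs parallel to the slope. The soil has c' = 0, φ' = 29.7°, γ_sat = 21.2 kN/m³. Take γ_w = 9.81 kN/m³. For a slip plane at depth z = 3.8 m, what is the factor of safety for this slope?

With seepage parallel to the slope and the water table at the surface, the effective normal stress on the slip plane uses the buoyant unit weight γ' = γ_sat − γ_w while the driving shear stress uses γ_sat:
FS = [c' + γ' z cos²β tanφ'] / [γ_sat z sinβ cosβ]
(For c' = 0 this reduces to FS = (γ'/γ_sat)·tanφ'/tanβ.)
γ' = 21.2 − 9.81 = 11.39 kN/m³
Numerator = 0.0 + 11.39·3.8·cos²10.6°·tan29.7° = 0.0 + 11.39·3.8·0.9662·0.5704 = 23.852 kPa
Denominator = 21.2·3.8·sin10.6°·cos10.6° = 21.2·3.8·0.1840·0.9829 = 14.566 kPa
FS = 23.852 / 14.566 = 1.638

FS = 1.64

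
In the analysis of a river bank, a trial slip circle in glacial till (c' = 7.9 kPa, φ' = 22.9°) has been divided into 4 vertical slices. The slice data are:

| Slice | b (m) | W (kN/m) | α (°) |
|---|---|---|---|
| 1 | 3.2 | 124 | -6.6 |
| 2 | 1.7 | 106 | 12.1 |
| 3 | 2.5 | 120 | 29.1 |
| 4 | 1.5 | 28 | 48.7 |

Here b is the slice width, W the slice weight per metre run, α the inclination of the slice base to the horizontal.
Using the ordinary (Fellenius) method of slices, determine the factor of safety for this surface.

FS = 2.61

Ordinary method of slices: FS = Σ[c'·Δl_i + (W_i cosα_i)·tanφ'] / Σ W_i sinα_i, with Δl_i = b_i / cosα_i.
Slice 1: Δl = 3.2/cos(-6.6°) = 3.221 m; N'_1 = 124·cos(-6.6°) = 123.2; c'Δl = 25.45; W sinα = -14.3
Slice 2: Δl = 1.7/cos12.1° = 1.739 m; N'_2 = 106·cos12.1° = 103.6; c'Δl = 13.74; W sinα = 22.2
Slice 3: Δl = 2.5/cos29.1° = 2.861 m; N'_3 = 120·cos29.1° = 104.9; c'Δl = 22.60; W sinα = 58.4
Slice 4: Δl = 1.5/cos48.7° = 2.273 m; N'_4 = 28·cos48.7° = 18.5; c'Δl = 17.95; W sinα = 21.0
Σc'Δl = 79.7 kN/m; ΣN' = 350.2 kN/m; ΣW sinα = 87.4 kN/m
Resisting = 79.7 + 350.2·tan22.9° = 79.7 + 147.9 = 227.7 kN/m
FS = 227.7 / 87.4 = 2.606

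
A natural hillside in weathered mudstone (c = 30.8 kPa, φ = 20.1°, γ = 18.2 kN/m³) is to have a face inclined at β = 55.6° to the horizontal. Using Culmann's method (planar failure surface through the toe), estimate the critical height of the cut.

H_c = 28.22 m

Culmann's analysis gives the critical failure plane at α_cr = (β + φ)/2 = (55.6 + 20.1)/2 = 37.9°, and the critical height
H_c = (4c/γ) · sinβ cosφ / [1 − cos(β − φ)]
    = (4·30.8/18.2) · sin55.6°·cos20.1° / [1 − cos(35.5°)]
    = 6.769 · 0.8251·0.9391 / [1 − 0.8141]
    = 6.769 · 0.7749 / 0.1859
    = 28.22 m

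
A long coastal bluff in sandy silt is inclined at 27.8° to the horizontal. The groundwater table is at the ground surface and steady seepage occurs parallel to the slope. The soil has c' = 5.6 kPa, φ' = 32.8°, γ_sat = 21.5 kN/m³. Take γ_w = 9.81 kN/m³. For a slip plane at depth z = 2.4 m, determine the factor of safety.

With seepage parallel to the slope and the water table at the surface, the effective normal stress on the slip plane uses the buoyant unit weight γ' = γ_sat − γ_w while the driving shear stress uses γ_sat:
FS = [c' + γ' z cos²β tanφ'] / [γ_sat z sinβ cosβ]
γ' = 21.5 − 9.81 = 11.69 kN/m³
Numerator = 5.6 + 11.69·2.4·cos²27.8°·tan32.8° = 5.6 + 11.69·2.4·0.7825·0.6445 = 19.748 kPa
Denominator = 21.5·2.4·sin27.8°·cos27.8° = 21.5·2.4·0.4664·0.8846 = 21.288 kPa
FS = 19.748 / 21.288 = 0.928

FS = 0.93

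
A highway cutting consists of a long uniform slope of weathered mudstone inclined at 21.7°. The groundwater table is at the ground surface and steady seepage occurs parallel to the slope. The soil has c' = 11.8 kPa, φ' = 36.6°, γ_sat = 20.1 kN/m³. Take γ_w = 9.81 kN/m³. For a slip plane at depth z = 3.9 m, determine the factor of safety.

With seepage parallel to the slope and the water table at the surface, the effective normal stress on the slip plane uses the buoyant unit weight γ' = γ_sat − γ_w while the driving shear stress uses γ_sat:
FS = [c' + γ' z cos²β tanφ'] / [γ_sat z sinβ cosβ]
γ' = 20.1 − 9.81 = 10.29 kN/m³
Numerator = 11.8 + 10.29·3.9·cos²21.7°·tan36.6° = 11.8 + 10.29·3.9·0.8633·0.7427 = 37.529 kPa
Denominator = 20.1·3.9·sin21.7°·cos21.7° = 20.1·3.9·0.3697·0.9291 = 26.930 kPa
FS = 37.529 / 26.930 = 1.394

FS = 1.39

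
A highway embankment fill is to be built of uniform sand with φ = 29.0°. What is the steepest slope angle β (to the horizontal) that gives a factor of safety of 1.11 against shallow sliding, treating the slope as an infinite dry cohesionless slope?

For an infinite dry cohesionless slope FS = tanφ/tanβ, so tanβ = tanφ / FS.
tanβ = tan29.0° / 1.11 = 0.5543 / 1.11 = 0.4994
β = arctan(0.4994) = 26.54°

β = 26.5°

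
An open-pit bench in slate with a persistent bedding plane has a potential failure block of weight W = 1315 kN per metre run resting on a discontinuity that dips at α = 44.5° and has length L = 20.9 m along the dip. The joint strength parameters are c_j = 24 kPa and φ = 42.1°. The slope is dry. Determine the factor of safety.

FS = 1.46

Resolving the block weight along and normal to the plane and applying the Mohr–Coulomb strength on the joint:
N' = W cosα = 1315·cos44.5° = 937.9 kN/m
Driving force T = W sinα = 1315·sin44.5° = 921.7 kN/m
Resisting force R = c_j·L + N'·tanφ = 24·20.9 + 937.9·tan42.1° = 501.6 + 847.5 = 1349.1 kN/m
FS = R / T = 1349.1 / 921.7 = 1.464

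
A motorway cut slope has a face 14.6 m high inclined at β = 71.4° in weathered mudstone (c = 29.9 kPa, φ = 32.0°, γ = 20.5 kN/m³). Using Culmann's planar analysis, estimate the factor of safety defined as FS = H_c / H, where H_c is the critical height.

H_c = (4c/γ) · sinβ cosφ / [1 − cos(β − φ)]
    = (4·29.9/20.5) · sin71.4°·cos32.0° / [1 − cos39.4°]
    = 5.834 · 0.8038 / 0.2273 = 20.63 m
FS = H_c / H = 20.63 / 14.6 = 1.413

FS = 1.41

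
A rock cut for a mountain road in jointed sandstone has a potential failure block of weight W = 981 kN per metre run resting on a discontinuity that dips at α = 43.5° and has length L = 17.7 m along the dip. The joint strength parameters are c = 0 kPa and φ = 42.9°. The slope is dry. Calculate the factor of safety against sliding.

FS = 0.98

Resolving the block weight along and normal to the plane and applying the Mohr–Coulomb strength on the joint:
N' = W cosα = 981·cos43.5° = 711.6 kN/m
Driving force T = W sinα = 981·sin43.5° = 675.3 kN/m
Resisting force R = c·L + N'·tanφ = 0·17.7 + 711.6·tan42.9° = 0.0 + 661.3 = 661.3 kN/m
FS = R / T = 661.3 / 675.3 = 0.979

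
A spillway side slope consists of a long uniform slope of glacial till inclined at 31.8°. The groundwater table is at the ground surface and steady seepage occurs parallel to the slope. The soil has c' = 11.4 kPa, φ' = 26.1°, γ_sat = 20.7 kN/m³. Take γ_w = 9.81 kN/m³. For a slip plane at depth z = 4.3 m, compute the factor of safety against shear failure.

FS = 0.70

With seepage parallel to the slope and the water table at the surface, the effective normal stress on the slip plane uses the buoyant unit weight γ' = γ_sat − γ_w while the driving shear stress uses γ_sat:
FS = [c' + γ' z cos²β tanφ'] / [γ_sat z sinβ cosβ]
γ' = 20.7 − 9.81 = 10.89 kN/m³
Numerator = 11.4 + 10.89·4.3·cos²31.8°·tan26.1° = 11.4 + 10.89·4.3·0.7223·0.4899 = 27.970 kPa
Denominator = 20.7·4.3·sin31.8°·cos31.8° = 20.7·4.3·0.5270·0.8499 = 39.864 kPa
FS = 27.970 / 39.864 = 0.702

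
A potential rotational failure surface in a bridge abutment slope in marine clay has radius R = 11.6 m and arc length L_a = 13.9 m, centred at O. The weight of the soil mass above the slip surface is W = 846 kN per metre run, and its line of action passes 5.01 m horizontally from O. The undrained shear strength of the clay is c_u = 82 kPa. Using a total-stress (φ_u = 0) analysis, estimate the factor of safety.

FS = 3.12

Taking moments about the centre O, the resisting moment is provided by the undrained shear strength acting along the arc:
M_R = c_u·L_a·R = 82·13.90·11.6 = 13221.7 kN·m/m
M_D = W·d = 846·5.01 = 4238.5 kN·m/m
FS = M_R / M_D = 13221.7 / 4238.5 = 3.119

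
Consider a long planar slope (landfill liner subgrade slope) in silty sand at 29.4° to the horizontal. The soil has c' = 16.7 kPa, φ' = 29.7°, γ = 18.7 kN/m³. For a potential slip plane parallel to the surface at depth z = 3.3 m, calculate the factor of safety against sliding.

For an infinite slope with a slip plane parallel to the surface (no pore pressure): FS = [c' + γz cos²β tanφ'] / [γz sinβ cosβ].
γz = 18.7·3.3 = 61.71 kN/m²
Numerator = 16.7 + 61.71·cos²29.4°·tan29.7° = 16.7 + 61.71·0.7590·0.5704 = 43.416 kPa
Denominator = 61.71·sin29.4°·cos29.4° = 61.71·0.4909·0.8712 = 26.392 kPa
FS = 43.416 / 26.392 = 1.645

FS = 1.65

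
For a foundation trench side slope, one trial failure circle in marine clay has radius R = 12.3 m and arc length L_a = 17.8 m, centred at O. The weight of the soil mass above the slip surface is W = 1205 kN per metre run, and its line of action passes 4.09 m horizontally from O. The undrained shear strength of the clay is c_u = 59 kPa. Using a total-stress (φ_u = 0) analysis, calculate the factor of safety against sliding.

Taking moments about the centre O, the resisting moment is provided by the undrained shear strength acting along the arc:
M_R = c_u·L_a·R = 59·17.80·12.3 = 12917.5 kN·m/m
M_D = W·d = 1205·4.09 = 4928.4 kN·m/m
FS = M_R / M_D = 12917.5 / 4928.4 = 2.621

FS = 2.62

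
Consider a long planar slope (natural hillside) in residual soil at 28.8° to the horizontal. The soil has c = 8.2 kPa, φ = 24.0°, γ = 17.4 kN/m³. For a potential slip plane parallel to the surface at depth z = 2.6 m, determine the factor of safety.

FS = 1.24

For an infinite slope with a slip plane parallel to the surface (no pore pressure): FS = [c + γz cos²β tanφ] / [γz sinβ cosβ].
γz = 17.4·2.6 = 45.24 kN/m²
Numerator = 8.2 + 45.24·cos²28.8°·tan24.0° = 8.2 + 45.24·0.7679·0.4452 = 23.667 kPa
Denominator = 45.24·sin28.8°·cos28.8° = 45.24·0.4818·0.8763 = 19.099 kPa
FS = 23.667 / 19.099 = 1.239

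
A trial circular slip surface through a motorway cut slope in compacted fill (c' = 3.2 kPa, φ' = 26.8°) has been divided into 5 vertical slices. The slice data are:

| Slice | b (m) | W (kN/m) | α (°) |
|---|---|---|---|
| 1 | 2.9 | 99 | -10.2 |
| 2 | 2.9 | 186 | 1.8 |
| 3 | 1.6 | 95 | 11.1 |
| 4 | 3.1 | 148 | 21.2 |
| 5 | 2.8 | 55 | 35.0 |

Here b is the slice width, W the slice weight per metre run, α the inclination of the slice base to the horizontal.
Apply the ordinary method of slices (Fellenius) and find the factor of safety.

FS = 3.58

Ordinary method of slices: FS = Σ[c'·Δl_i + (W_i cosα_i)·tanφ'] / Σ W_i sinα_i, with Δl_i = b_i / cosα_i.
Slice 1: Δl = 2.9/cos(-10.2°) = 2.947 m; N'_1 = 99·cos(-10.2°) = 97.4; c'Δl = 9.43; W sinα = -17.5
Slice 2: Δl = 2.9/cos1.8° = 2.901 m; N'_2 = 186·cos1.8° = 185.9; c'Δl = 9.28; W sinα = 5.8
Slice 3: Δl = 1.6/cos11.1° = 1.631 m; N'_3 = 95·cos11.1° = 93.2; c'Δl = 5.22; W sinα = 18.3
Slice 4: Δl = 3.1/cos21.2° = 3.325 m; N'_4 = 148·cos21.2° = 138.0; c'Δl = 10.64; W sinα = 53.5
Slice 5: Δl = 2.8/cos35.0° = 3.418 m; N'_5 = 55·cos35.0° = 45.1; c'Δl = 10.94; W sinα = 31.5
Σc'Δl = 45.5 kN/m; ΣN' = 559.6 kN/m; ΣW sinα = 91.7 kN/m
Resisting = 45.5 + 559.6·tan26.8° = 45.5 + 282.7 = 328.2 kN/m
FS = 328.2 / 91.7 = 3.580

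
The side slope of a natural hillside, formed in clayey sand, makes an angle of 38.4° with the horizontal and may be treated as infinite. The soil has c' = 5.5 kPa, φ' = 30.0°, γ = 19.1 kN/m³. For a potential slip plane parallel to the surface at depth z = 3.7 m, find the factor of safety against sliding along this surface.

For an infinite slope with a slip plane parallel to the surface (no pore pressure): FS = [c' + γz cos²β tanφ'] / [γz sinβ cosβ].
γz = 19.1·3.7 = 70.67 kN/m²
Numerator = 5.5 + 70.67·cos²38.4°·tan30.0° = 5.5 + 70.67·0.6142·0.5774 = 30.559 kPa
Denominator = 70.67·sin38.4°·cos38.4° = 70.67·0.6211·0.7837 = 34.401 kPa
FS = 30.559 / 34.401 = 0.888

FS = 0.89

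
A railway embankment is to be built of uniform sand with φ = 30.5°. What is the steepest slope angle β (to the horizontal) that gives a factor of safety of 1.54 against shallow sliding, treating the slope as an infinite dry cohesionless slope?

For an infinite dry cohesionless slope FS = tanφ/tanβ, so tanβ = tanφ / FS.
tanβ = tan30.5° / 1.54 = 0.5890 / 1.54 = 0.3825
β = arctan(0.3825) = 20.93°

β = 20.9°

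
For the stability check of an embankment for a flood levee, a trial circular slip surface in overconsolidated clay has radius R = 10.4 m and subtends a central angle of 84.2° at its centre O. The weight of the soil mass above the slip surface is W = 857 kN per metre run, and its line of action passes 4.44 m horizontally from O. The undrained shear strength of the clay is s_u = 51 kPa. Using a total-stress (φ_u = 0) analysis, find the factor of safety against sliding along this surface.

Taking moments about the centre O, the resisting moment is provided by the undrained shear strength acting along the arc:
Arc length L_a = R·θ = 10.4·(84.2°·π/180) = 10.4·1.4696 = 15.28 m
M_R = s_u·L_a·R = 51·15.28·10.4 = 8106.4 kN·m/m
M_D = W·d = 857·4.44 = 3805.1 kN·m/m
FS = M_R / M_D = 8106.4 / 3805.1 = 2.130

FS = 2.13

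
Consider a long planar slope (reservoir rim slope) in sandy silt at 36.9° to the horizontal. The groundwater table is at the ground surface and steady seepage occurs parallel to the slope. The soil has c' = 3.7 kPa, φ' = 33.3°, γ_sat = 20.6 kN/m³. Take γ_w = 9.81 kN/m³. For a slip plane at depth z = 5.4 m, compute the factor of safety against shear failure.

FS = 0.53

With seepage parallel to the slope and the water table at the surface, the effective normal stress on the slip plane uses the buoyant unit weight γ' = γ_sat − γ_w while the driving shear stress uses γ_sat:
FS = [c' + γ' z cos²β tanφ'] / [γ_sat z sinβ cosβ]
γ' = 20.6 − 9.81 = 10.79 kN/m³
Numerator = 3.7 + 10.79·5.4·cos²36.9°·tan33.3° = 3.7 + 10.79·5.4·0.6395·0.6569 = 28.176 kPa
Denominator = 20.6·5.4·sin36.9°·cos36.9° = 20.6·5.4·0.6004·0.7997 = 53.412 kPa
FS = 28.176 / 53.412 = 0.528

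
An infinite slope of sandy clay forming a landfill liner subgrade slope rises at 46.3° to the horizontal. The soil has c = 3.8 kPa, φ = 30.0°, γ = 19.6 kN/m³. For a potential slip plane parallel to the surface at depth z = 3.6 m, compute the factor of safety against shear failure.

FS = 0.66

For an infinite slope with a slip plane parallel to the surface (no pore pressure): FS = [c + γz cos²β tanφ] / [γz sinβ cosβ].
γz = 19.6·3.6 = 70.56 kN/m²
Numerator = 3.8 + 70.56·cos²46.3°·tan30.0° = 3.8 + 70.56·0.4773·0.5774 = 23.245 kPa
Denominator = 70.56·sin46.3°·cos46.3° = 70.56·0.7230·0.6909 = 35.244 kPa
FS = 23.245 / 35.244 = 0.660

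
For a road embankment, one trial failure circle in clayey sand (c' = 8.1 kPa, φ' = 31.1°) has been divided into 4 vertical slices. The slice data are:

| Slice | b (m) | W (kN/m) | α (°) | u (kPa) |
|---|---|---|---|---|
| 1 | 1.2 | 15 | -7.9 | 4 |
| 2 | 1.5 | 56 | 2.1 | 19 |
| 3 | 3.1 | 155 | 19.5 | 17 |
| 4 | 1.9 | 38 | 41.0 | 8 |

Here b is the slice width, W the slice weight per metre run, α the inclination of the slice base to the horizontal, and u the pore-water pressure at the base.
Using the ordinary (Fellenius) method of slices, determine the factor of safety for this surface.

FS = 1.97

Ordinary method of slices: FS = Σ[c'·Δl_i + (W_i cosα_i − u_i·Δl_i)·tanφ'] / Σ W_i sinα_i, with Δl_i = b_i / cosα_i.
Slice 1: Δl = 1.2/cos(-7.9°) = 1.211 m; N'_1 = 15·cos(-7.9°) − 4·1.211 = 10.0; c'Δl = 9.81; W sinα = -2.1
Slice 2: Δl = 1.5/cos2.1° = 1.501 m; N'_2 = 56·cos2.1° − 19·1.501 = 27.4; c'Δl = 12.16; W sinα = 2.1
Slice 3: Δl = 3.1/cos19.5° = 3.289 m; N'_3 = 155·cos19.5° − 17·3.289 = 90.2; c'Δl = 26.64; W sinα = 51.7
Slice 4: Δl = 1.9/cos41.0° = 2.518 m; N'_4 = 38·cos41.0° − 8·2.518 = 8.5; c'Δl = 20.39; W sinα = 24.9
Σc'Δl = 69.0 kN/m; ΣN' = 136.2 kN/m; ΣW sinα = 76.7 kN/m
Resisting = 69.0 + 136.2·tan31.1° = 69.0 + 82.2 = 151.2 kN/m
FS = 151.2 / 76.7 = 1.972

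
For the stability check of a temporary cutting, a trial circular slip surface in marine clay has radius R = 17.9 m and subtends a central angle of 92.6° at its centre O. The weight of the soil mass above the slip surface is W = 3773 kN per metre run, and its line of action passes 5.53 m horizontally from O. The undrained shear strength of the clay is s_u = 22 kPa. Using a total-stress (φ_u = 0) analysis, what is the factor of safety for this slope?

FS = 0.55

Taking moments about the centre O, the resisting moment is provided by the undrained shear strength acting along the arc:
Arc length L_a = R·θ = 17.9·(92.6°·π/180) = 17.9·1.6162 = 28.93 m
M_R = s_u·L_a·R = 22·28.93·17.9 = 11392.4 kN·m/m
M_D = W·d = 3773·5.53 = 20864.7 kN·m/m
FS = M_R / M_D = 11392.4 / 20864.7 = 0.546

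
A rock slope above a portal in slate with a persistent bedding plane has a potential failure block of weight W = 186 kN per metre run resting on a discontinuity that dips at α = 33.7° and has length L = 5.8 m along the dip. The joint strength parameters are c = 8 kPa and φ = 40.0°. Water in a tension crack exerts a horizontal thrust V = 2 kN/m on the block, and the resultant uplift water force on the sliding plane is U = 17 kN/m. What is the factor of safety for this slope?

Resolving the block weight along and normal to the plane and applying the Mohr–Coulomb strength on the joint:
N' = W cosα − U − V sinα = 186·cos33.7° − 17 − 2·sin33.7° = 136.6 kN/m
Driving force T = W sinα + V cosα = 186·sin33.7° + 2·cos33.7° = 104.9 kN/m
Resisting force R = c·L + N'·tanφ = 8·5.8 + 136.6·tan40.0° = 46.4 + 114.6 = 161.0 kN/m
FS = R / T = 161.0 / 104.9 = 1.536

FS = 1.54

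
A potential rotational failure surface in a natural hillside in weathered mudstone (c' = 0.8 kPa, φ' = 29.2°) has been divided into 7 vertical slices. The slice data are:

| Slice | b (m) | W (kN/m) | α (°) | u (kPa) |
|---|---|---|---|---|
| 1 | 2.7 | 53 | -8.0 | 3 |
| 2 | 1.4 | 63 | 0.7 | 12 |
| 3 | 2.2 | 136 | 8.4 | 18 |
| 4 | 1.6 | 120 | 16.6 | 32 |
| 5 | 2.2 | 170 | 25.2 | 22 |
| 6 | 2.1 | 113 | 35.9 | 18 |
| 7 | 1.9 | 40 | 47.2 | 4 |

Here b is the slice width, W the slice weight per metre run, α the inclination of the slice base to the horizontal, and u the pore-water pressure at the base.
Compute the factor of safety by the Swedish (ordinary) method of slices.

Ordinary method of slices: FS = Σ[c'·Δl_i + (W_i cosα_i − u_i·Δl_i)·tanφ'] / Σ W_i sinα_i, with Δl_i = b_i / cosα_i.
Slice 1: Δl = 2.7/cos(-8.0°) = 2.727 m; N'_1 = 53·cos(-8.0°) − 3·2.727 = 44.3; c'Δl = 2.18; W sinα = -7.4
Slice 2: Δl = 1.4/cos0.7° = 1.400 m; N'_2 = 63·cos0.7° − 12·1.400 = 46.2; c'Δl = 1.12; W sinα = 0.8
Slice 3: Δl = 2.2/cos8.4° = 2.224 m; N'_3 = 136·cos8.4° − 18·2.224 = 94.5; c'Δl = 1.78; W sinα = 19.9
Slice 4: Δl = 1.6/cos16.6° = 1.670 m; N'_4 = 120·cos16.6° − 32·1.670 = 61.6; c'Δl = 1.34; W sinα = 34.3
Slice 5: Δl = 2.2/cos25.2° = 2.431 m; N'_5 = 170·cos25.2° − 22·2.431 = 100.3; c'Δl = 1.95; W sinα = 72.4
Slice 6: Δl = 2.1/cos35.9° = 2.592 m; N'_6 = 113·cos35.9° − 18·2.592 = 44.9; c'Δl = 2.07; W sinα = 66.3
Slice 7: Δl = 1.9/cos47.2° = 2.796 m; N'_7 = 40·cos47.2° − 4·2.796 = 16.0; c'Δl = 2.24; W sinα = 29.3
Σc'Δl = 12.7 kN/m; ΣN' = 407.8 kN/m; ΣW sinα = 215.5 kN/m
Resisting = 12.7 + 407.8·tan29.2° = 12.7 + 227.9 = 240.6 kN/m
FS = 240.6 / 215.5 = 1.116

FS = 1.12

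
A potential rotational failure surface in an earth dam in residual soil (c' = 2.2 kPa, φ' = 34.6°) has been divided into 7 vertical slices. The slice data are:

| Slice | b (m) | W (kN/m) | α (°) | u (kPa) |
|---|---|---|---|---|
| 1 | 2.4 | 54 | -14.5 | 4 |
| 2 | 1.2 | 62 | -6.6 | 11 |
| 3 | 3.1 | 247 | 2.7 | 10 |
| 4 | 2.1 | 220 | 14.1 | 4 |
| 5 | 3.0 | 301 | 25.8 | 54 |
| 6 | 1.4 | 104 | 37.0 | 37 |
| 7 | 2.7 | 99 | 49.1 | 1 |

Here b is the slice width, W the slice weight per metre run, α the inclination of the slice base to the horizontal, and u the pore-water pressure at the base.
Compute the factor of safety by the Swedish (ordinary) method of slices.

FS = 1.63

Ordinary method of slices: FS = Σ[c'·Δl_i + (W_i cosα_i − u_i·Δl_i)·tanφ'] / Σ W_i sinα_i, with Δl_i = b_i / cosα_i.
Slice 1: Δl = 2.4/cos(-14.5°) = 2.479 m; N'_1 = 54·cos(-14.5°) − 4·2.479 = 42.4; c'Δl = 5.45; W sinα = -13.5
Slice 2: Δl = 1.2/cos(-6.6°) = 1.208 m; N'_2 = 62·cos(-6.6°) − 11·1.208 = 48.3; c'Δl = 2.66; W sinα = -7.1
Slice 3: Δl = 3.1/cos2.7° = 3.103 m; N'_3 = 247·cos2.7° − 10·3.103 = 215.7; c'Δl = 6.83; W sinα = 11.6
Slice 4: Δl = 2.1/cos14.1° = 2.165 m; N'_4 = 220·cos14.1° − 4·2.165 = 204.7; c'Δl = 4.76; W sinα = 53.6
Slice 5: Δl = 3.0/cos25.8° = 3.332 m; N'_5 = 301·cos25.8° − 54·3.332 = 91.1; c'Δl = 7.33; W sinα = 131.0
Slice 6: Δl = 1.4/cos37.0° = 1.753 m; N'_6 = 104·cos37.0° − 37·1.753 = 18.2; c'Δl = 3.86; W sinα = 62.6
Slice 7: Δl = 2.7/cos49.1° = 4.124 m; N'_7 = 99·cos49.1° − 1·4.124 = 60.7; c'Δl = 9.07; W sinα = 74.8
Σc'Δl = 40.0 kN/m; ΣN' = 681.0 kN/m; ΣW sinα = 313.0 kN/m
Resisting = 40.0 + 681.0·tan34.6° = 40.0 + 469.8 = 509.8 kN/m
FS = 509.8 / 313.0 = 1.629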